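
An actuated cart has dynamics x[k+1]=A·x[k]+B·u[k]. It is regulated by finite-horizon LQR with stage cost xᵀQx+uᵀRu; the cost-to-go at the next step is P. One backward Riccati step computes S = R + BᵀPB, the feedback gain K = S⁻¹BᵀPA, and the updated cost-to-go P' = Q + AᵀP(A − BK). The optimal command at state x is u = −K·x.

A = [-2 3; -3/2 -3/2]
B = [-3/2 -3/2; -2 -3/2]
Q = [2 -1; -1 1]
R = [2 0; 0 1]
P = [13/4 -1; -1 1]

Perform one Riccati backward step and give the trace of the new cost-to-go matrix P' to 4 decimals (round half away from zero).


27.9741

BᵀP = [-2.8750 -0.5000; -3.3750 0.0000]
S = R + BᵀPB = [2 0; 0 1] + [5.3125 5.0625; 5.0625 5.0625] = [7.3125 5.0625; 5.0625 6.0625]
BᵀPA = [6.5000 -7.8750; 6.7500 -10.1250]
K = S⁻¹·BᵀPA = [0.2799 0.1880; 0.8797 -1.8271]
A−BK = [-0.2607 0.5414; 0.3793 -3.8647]
AᵀP(A−BK) = [1.4929 -4.6391; -4.6391 23.4812]
P' = Q + AᵀP(A−BK) = [3.4929 -5.6391; -5.6391 24.4812]
tr(P') = 27.9741


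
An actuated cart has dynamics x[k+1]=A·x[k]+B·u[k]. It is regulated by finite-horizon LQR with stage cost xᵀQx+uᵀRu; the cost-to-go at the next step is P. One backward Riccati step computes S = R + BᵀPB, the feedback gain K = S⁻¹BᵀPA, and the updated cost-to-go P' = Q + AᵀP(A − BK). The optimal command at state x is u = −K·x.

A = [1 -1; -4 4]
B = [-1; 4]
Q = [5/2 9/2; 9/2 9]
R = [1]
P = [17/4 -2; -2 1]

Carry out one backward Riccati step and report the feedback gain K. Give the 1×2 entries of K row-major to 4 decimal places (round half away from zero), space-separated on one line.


BᵀP = [-12.2500 6.0000]
S = R + BᵀPB = [1] + [36.2500] = [37.2500]
BᵀPA = [-36.2500 36.2500]
K = S⁻¹·BᵀPA = [-0.9732 0.9732]
A−BK = [0.0268 -0.0268; -0.1074 0.1074]
AᵀP(A−BK) = [0.9732 -0.9732; -0.9732 0.9732]
P' = Q + AᵀP(A−BK) = [3.4732 3.5268; 3.5268 9.9732]
tr(P') = 13.4463

-0.9732 0.9732


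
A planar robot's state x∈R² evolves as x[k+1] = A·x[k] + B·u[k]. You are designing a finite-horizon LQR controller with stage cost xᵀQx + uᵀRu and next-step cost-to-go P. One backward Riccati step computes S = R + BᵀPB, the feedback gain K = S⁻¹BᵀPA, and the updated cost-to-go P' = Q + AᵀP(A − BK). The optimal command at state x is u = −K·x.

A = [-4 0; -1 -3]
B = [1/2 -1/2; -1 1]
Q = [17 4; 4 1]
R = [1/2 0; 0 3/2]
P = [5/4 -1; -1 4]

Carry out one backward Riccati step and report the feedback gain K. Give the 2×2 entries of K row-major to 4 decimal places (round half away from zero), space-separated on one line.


-0.2637 1.7802 0.0879 -0.5934

BᵀP = [1.6250 -4.5000; -1.6250 4.5000]
S = R + BᵀPB = [1/2 0; 0 3/2] + [5.3125 -5.3125; -5.3125 5.3125] = [5.8125 -5.3125; -5.3125 6.8125]
BᵀPA = [-2.0000 13.5000; 2.0000 -13.5000]
K = S⁻¹·BᵀPA = [-0.2637 1.7802; 0.0879 -0.5934]
A−BK = [-3.8242 -1.1868; -1.3516 -0.6264]
AᵀP(A−BK) = [15.2967 4.7473; 4.7473 3.9560]
P' = Q + AᵀP(A−BK) = [32.2967 8.7473; 8.7473 4.9560]
tr(P') = 37.2527


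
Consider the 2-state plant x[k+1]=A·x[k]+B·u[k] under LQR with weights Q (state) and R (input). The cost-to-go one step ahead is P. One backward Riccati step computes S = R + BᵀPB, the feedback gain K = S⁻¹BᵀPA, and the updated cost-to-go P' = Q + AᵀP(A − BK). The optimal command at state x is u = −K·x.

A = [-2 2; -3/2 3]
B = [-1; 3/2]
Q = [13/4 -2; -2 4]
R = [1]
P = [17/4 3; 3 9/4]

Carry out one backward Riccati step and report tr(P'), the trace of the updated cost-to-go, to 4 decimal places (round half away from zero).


BᵀP = [0.2500 0.3750]
S = R + BᵀPB = [1] + [0.3125] = [1.3125]
BᵀPA = [-1.0625 1.6250]
K = S⁻¹·BᵀPA = [-0.8095 1.2381]
A−BK = [-2.8095 3.2381; -0.2857 1.1429]
AᵀP(A−BK) = [39.2024 -52.8095; -52.8095 71.2381]
P' = Q + AᵀP(A−BK) = [42.4524 -54.8095; -54.8095 75.2381]
tr(P') = 117.6905

117.6905


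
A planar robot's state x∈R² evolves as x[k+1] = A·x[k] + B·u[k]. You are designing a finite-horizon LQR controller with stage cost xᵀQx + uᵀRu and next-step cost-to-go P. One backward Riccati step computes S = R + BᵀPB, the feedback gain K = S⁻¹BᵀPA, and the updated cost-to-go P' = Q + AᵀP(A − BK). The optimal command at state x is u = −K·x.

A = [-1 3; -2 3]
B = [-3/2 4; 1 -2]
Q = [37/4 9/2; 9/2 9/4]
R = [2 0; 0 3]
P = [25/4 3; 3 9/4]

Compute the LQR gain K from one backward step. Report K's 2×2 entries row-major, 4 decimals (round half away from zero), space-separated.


-0.1161 0.0871 -0.5694 1.2708

BᵀP = [-6.3750 -2.2500; 19.0000 7.5000]
S = R + BᵀPB = [2 0; 0 3] + [7.3125 -21.0000; -21.0000 61.0000] = [9.3125 -21.0000; -21.0000 64.0000]
BᵀPA = [10.8750 -25.8750; -34.0000 79.5000]
K = S⁻¹·BᵀPA = [-0.1161 0.0871; -0.5694 1.2708]
A−BK = [1.1032 -1.9524; -3.0226 5.4544]
AᵀP(A−BK) = [9.1548 -16.9911; -16.9911 31.7277]
P' = Q + AᵀP(A−BK) = [18.4048 -12.4911; -12.4911 33.9777]
tr(P') = 52.3826


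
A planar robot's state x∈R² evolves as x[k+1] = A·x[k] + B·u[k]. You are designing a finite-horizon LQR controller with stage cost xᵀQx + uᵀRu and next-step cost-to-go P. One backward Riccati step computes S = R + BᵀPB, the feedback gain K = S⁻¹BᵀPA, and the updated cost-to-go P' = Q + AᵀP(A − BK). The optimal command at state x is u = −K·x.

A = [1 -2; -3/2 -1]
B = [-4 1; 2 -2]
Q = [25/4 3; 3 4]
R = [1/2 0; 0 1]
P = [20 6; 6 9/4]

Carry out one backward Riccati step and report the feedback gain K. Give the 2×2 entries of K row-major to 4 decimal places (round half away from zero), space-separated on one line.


-0.1174 0.7598 0.3908 0.7558

BᵀP = [-68.0000 -19.5000; 8.0000 1.5000]
S = R + BᵀPB = [1/2 0; 0 1] + [233.0000 -29.0000; -29.0000 5.0000] = [233.5000 -29.0000; -29.0000 6.0000]
BᵀPA = [-38.7500 155.5000; 5.7500 -17.5000]
K = S⁻¹·BᵀPA = [-0.1174 0.7598; 0.3908 0.7558]
A−BK = [0.1395 0.2835; -0.4835 -1.0080]
AᵀP(A−BK) = [0.2655 0.4722; 0.4722 1.3243]
P' = Q + AᵀP(A−BK) = [6.5155 3.4722; 3.4722 5.3243]
tr(P') = 11.8398


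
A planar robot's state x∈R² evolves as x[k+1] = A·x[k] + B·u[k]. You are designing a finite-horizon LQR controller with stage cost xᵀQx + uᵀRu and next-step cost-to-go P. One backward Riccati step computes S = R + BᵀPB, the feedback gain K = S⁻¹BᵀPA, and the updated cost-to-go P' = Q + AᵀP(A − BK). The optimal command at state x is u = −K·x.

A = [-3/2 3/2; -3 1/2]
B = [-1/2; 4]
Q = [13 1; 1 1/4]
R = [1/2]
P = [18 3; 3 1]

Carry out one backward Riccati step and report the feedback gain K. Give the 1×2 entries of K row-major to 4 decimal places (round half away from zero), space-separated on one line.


-1.3333 0.6389

BᵀP = [3.0000 2.5000]
S = R + BᵀPB = [1/2] + [8.5000] = [9.0000]
BᵀPA = [-12.0000 5.7500]
K = S⁻¹·BᵀPA = [-1.3333 0.6389]
A−BK = [-2.1667 1.8194; 2.3333 -2.0556]
AᵀP(A−BK) = [60.5000 -50.0833; -50.0833 41.5764]
P' = Q + AᵀP(A−BK) = [73.5000 -49.0833; -49.0833 41.8264]
tr(P') = 115.3264


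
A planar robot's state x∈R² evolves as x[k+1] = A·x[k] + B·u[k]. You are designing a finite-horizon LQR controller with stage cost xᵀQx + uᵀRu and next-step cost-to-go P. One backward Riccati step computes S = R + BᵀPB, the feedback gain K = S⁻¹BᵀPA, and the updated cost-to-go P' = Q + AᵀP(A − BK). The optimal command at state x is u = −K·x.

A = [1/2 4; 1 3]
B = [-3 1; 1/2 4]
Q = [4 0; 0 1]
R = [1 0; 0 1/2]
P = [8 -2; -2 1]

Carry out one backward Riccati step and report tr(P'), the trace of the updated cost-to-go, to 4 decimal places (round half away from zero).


6.4691

BᵀP = [-25.0000 6.5000; 0.0000 2.0000]
S = R + BᵀPB = [1 0; 0 1/2] + [78.2500 1.0000; 1.0000 8.0000] = [79.2500 1.0000; 1.0000 8.5000]
BᵀPA = [-6.0000 -80.5000; 2.0000 6.0000]
K = S⁻¹·BᵀPA = [-0.0788 -1.0262; 0.2446 0.8266]
A−BK = [0.0190 0.0948; 0.0611 0.2067]
AᵀP(A−BK) = [0.0381 0.1896; 0.1896 1.4310]
P' = Q + AᵀP(A−BK) = [4.0381 0.1896; 0.1896 2.4310]
tr(P') = 6.4691


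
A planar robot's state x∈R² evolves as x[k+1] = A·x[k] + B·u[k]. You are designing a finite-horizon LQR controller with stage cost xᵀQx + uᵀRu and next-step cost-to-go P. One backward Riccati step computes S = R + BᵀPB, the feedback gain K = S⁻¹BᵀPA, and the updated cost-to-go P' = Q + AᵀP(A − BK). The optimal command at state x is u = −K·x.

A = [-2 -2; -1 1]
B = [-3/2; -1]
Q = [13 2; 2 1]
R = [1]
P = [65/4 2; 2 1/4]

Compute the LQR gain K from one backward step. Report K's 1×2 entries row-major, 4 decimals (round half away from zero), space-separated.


BᵀP = [-26.3750 -3.2500]
S = R + BᵀPB = [1] + [42.8125] = [43.8125]
BᵀPA = [56.0000 49.5000]
K = S⁻¹·BᵀPA = [1.2782 1.1298]
A−BK = [-0.0827 -0.3053; 0.2782 2.1298]
AᵀP(A−BK) = [1.6723 1.4804; 1.4804 1.3242]
P' = Q + AᵀP(A−BK) = [14.6723 3.4804; 3.4804 2.3242]
tr(P') = 16.9964

1.2782 1.1298


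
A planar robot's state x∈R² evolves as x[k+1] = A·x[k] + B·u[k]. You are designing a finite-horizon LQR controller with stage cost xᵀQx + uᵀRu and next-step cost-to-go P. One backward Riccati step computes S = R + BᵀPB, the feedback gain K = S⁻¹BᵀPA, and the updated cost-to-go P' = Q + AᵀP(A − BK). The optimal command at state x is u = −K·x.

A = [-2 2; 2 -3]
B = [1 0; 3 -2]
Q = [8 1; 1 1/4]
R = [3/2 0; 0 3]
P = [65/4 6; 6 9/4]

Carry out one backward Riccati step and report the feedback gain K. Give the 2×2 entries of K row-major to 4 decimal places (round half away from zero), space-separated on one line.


-0.5615 0.4006 0.0568 -0.0237

BᵀP = [34.2500 12.7500; -12.0000 -4.5000]
S = R + BᵀPB = [3/2 0; 0 3] + [72.5000 -25.5000; -25.5000 9.0000] = [74.0000 -25.5000; -25.5000 12.0000]
BᵀPA = [-43.0000 30.2500; 15.0000 -10.5000]
K = S⁻¹·BᵀPA = [-0.5615 0.4006; 0.0568 -0.0237]
A−BK = [-1.4385 1.5994; 3.7981 -4.2492]
AᵀP(A−BK) = [1.0032 -0.9180; -0.9180 0.8825]
P' = Q + AᵀP(A−BK) = [9.0032 0.0820; 0.0820 1.1325]
tr(P') = 10.1356


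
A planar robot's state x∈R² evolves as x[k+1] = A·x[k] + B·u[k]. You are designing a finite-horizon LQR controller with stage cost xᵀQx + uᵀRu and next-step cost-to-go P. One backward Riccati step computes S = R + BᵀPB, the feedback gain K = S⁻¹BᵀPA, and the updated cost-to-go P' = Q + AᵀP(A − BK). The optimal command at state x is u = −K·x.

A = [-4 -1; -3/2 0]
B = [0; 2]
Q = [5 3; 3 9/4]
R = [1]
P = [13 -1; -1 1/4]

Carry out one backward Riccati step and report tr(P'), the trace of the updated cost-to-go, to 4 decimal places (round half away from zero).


188.5313

BᵀP = [-2.0000 0.5000]
S = R + BᵀPB = [1] + [1.0000] = [2.0000]
BᵀPA = [7.2500 2.0000]
K = S⁻¹·BᵀPA = [3.6250 1.0000]
A−BK = [-4.0000 -1.0000; -8.7500 -2.0000]
AᵀP(A−BK) = [170.2813 43.2500; 43.2500 11.0000]
P' = Q + AᵀP(A−BK) = [175.2813 46.2500; 46.2500 13.2500]
tr(P') = 188.5313


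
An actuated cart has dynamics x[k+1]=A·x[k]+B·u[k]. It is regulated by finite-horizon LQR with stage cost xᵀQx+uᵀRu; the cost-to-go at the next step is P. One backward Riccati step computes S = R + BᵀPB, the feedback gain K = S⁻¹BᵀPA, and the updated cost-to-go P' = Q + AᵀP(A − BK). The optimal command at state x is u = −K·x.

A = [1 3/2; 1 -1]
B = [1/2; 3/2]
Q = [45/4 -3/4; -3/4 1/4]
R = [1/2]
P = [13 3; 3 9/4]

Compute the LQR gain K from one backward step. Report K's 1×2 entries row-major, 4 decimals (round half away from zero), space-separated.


1.1925 0.8732

BᵀP = [11.0000 4.8750]
S = R + BᵀPB = [1/2] + [12.8125] = [13.3125]
BᵀPA = [15.8750 11.6250]
K = S⁻¹·BᵀPA = [1.1925 0.8732]
A−BK = [0.4038 1.0634; -0.7887 -2.3099]
AᵀP(A−BK) = [2.3192 4.8873; 4.8873 12.3486]
P' = Q + AᵀP(A−BK) = [13.5692 4.1373; 4.1373 12.5986]
tr(P') = 26.1678


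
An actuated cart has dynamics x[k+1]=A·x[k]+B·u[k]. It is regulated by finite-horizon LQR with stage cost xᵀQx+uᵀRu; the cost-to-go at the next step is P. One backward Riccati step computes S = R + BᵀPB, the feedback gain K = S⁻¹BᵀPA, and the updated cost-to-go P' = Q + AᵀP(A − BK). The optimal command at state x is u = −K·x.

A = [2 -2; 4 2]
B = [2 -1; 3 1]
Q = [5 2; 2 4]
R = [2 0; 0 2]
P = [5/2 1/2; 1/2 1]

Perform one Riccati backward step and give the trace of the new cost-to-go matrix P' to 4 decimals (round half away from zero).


15.9935

BᵀP = [6.5000 4.0000; -2.0000 0.5000]
S = R + BᵀPB = [2 0; 0 2] + [25.0000 -2.5000; -2.5000 2.5000] = [27.0000 -2.5000; -2.5000 4.5000]
BᵀPA = [29.0000 -5.0000; -2.0000 5.0000]
K = S⁻¹·BᵀPA = [1.0889 -0.0868; 0.1605 1.0629]
A−BK = [-0.0174 -0.7636; 0.5727 1.1974]
AᵀP(A−BK) = [2.7419 0.6421; 0.6421 4.2516]
P' = Q + AᵀP(A−BK) = [7.7419 2.6421; 2.6421 8.2516]
tr(P') = 15.9935


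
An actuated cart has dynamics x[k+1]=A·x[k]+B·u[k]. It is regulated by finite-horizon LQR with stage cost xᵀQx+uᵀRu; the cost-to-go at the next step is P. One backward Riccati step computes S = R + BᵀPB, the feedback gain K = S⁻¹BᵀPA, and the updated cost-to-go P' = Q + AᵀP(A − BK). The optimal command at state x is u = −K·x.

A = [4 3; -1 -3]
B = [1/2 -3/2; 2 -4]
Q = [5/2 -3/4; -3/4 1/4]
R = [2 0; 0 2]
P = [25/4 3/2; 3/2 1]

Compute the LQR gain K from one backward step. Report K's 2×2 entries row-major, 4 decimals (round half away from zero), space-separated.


-0.2186 -0.3773 -1.1918 -0.6990

BᵀP = [6.1250 2.7500; -15.3750 -6.2500]
S = R + BᵀPB = [2 0; 0 2] + [8.5625 -20.1875; -20.1875 48.0625] = [10.5625 -20.1875; -20.1875 50.0625]
BᵀPA = [21.7500 10.1250; -55.2500 -27.3750]
K = S⁻¹·BᵀPA = [-0.2186 -0.3773; -1.1918 -0.6990]
A−BK = [2.3216 2.1402; -5.3299 -5.0412]
AᵀP(A−BK) = [27.9093 25.0887; 25.0887 22.9361]
P' = Q + AᵀP(A−BK) = [30.4093 24.3387; 24.3387 23.1861]
tr(P') = 53.5954


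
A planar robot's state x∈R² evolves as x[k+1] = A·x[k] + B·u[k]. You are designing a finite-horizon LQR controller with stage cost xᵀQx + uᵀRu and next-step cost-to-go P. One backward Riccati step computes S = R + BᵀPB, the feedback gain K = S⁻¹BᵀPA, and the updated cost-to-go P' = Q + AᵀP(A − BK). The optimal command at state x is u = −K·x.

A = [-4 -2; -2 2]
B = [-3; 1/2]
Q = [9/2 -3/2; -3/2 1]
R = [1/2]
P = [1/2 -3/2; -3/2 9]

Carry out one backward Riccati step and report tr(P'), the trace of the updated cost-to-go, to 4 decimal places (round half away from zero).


BᵀP = [-2.2500 9.0000]
S = R + BᵀPB = [1/2] + [11.2500] = [11.7500]
BᵀPA = [-9.0000 22.5000]
K = S⁻¹·BᵀPA = [-0.7660 1.9149]
A−BK = [-6.2979 3.7447; -1.6170 1.0426]
AᵀP(A−BK) = [13.1064 -8.7660; -8.7660 6.9149]
P' = Q + AᵀP(A−BK) = [17.6064 -10.2660; -10.2660 7.9149]
tr(P') = 25.5213

25.5213


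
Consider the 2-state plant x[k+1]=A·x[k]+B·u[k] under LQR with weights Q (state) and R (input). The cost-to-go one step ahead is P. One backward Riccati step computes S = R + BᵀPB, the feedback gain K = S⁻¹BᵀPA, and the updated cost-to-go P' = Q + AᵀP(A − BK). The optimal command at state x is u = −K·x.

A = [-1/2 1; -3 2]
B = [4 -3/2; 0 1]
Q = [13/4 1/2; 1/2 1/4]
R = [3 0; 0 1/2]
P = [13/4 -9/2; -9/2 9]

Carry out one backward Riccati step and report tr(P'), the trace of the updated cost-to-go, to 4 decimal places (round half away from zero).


BᵀP = [13.0000 -18.0000; -9.3750 15.7500]
S = R + BᵀPB = [3 0; 0 1/2] + [52.0000 -37.5000; -37.5000 29.8125] = [55.0000 -37.5000; -37.5000 30.3125]
BᵀPA = [47.5000 -23.0000; -42.5625 22.1250]
K = S⁻¹·BᵀPA = [-0.5988 0.5078; -2.1449 1.3581]
A−BK = [-1.3222 1.0060; -0.8551 0.6419]
AᵀP(A−BK) = [5.4629 -3.9413; -3.9413 2.8814]
P' = Q + AᵀP(A−BK) = [8.7129 -3.4413; -3.4413 3.1314]
tr(P') = 11.8443

11.8443


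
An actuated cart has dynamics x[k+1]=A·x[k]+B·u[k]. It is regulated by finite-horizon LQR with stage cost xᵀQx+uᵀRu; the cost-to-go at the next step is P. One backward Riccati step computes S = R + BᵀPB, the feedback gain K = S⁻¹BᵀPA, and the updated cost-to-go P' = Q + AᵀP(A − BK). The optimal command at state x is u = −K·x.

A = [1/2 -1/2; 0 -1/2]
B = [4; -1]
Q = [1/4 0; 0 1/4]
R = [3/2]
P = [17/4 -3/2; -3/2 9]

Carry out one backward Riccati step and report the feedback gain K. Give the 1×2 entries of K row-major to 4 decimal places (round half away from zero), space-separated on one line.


BᵀP = [18.5000 -15.0000]
S = R + BᵀPB = [3/2] + [89.0000] = [90.5000]
BᵀPA = [9.2500 -1.7500]
K = S⁻¹·BᵀPA = [0.1022 -0.0193]
A−BK = [0.0912 -0.4227; 0.1022 -0.5193]
AᵀP(A−BK) = [0.1171 -0.5086; -0.5086 2.5287]
P' = Q + AᵀP(A−BK) = [0.3671 -0.5086; -0.5086 2.7787]
tr(P') = 3.1457

0.1022 -0.0193


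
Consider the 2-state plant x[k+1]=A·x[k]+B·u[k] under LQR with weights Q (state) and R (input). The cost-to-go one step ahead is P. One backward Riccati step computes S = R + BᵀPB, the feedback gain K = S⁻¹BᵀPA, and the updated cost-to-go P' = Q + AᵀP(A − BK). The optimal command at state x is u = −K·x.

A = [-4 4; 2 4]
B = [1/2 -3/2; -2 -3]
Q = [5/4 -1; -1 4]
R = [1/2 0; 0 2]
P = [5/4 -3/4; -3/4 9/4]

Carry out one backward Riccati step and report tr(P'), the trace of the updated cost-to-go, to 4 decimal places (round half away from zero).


BᵀP = [2.1250 -4.8750; 0.3750 -5.6250]
S = R + BᵀPB = [1/2 0; 0 2] + [10.8125 11.4375; 11.4375 16.3125] = [11.3125 11.4375; 11.4375 18.3125]
BᵀPA = [-18.2500 -11.0000; -12.7500 -21.0000]
K = S⁻¹·BᵀPA = [-2.4675 0.5076; 0.8449 -1.4638]
A−BK = [-1.4990 1.5506; -0.4003 0.6238]
AᵀP(A−BK) = [6.7409 -5.3999; -5.3999 6.8440]
P' = Q + AᵀP(A−BK) = [7.9909 -6.3999; -6.3999 10.8440]
tr(P') = 18.8349

18.8349


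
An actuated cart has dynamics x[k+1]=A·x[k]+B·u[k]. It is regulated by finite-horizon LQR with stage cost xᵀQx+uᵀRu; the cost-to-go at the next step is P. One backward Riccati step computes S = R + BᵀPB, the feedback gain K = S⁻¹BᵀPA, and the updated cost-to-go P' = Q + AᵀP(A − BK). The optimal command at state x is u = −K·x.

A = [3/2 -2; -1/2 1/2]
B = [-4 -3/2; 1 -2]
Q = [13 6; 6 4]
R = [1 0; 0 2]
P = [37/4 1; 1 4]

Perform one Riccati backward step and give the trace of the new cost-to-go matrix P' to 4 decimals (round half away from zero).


17.4046

BᵀP = [-36.0000 0.0000; -15.8750 -9.5000]
S = R + BᵀPB = [1 0; 0 2] + [144.0000 54.0000; 54.0000 42.8125] = [145.0000 54.0000; 54.0000 44.8125]
BᵀPA = [-54.0000 72.0000; -19.0625 27.0000]
K = S⁻¹·BᵀPA = [-0.3882 0.4937; 0.0424 0.0075]
A−BK = [0.0108 -0.0137; -0.0270 0.0213]
AᵀP(A−BK) = [0.1577 -0.1941; -0.1941 0.2469]
P' = Q + AᵀP(A−BK) = [13.1577 5.8059; 5.8059 4.2469]
tr(P') = 17.4046


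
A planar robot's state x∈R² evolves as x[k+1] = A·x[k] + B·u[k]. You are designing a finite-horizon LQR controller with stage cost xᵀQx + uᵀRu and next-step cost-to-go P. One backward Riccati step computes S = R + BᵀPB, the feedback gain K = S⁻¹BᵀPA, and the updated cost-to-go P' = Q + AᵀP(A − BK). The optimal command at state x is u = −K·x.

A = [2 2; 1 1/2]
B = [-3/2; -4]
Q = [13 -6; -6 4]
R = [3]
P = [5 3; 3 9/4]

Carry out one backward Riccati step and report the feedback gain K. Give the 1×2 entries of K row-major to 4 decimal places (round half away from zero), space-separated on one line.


BᵀP = [-19.5000 -13.5000]
S = R + BᵀPB = [3] + [83.2500] = [86.2500]
BᵀPA = [-52.5000 -45.7500]
K = S⁻¹·BᵀPA = [-0.6087 -0.5304]
A−BK = [1.0870 1.2043; -1.4348 -1.6217]
AᵀP(A−BK) = [2.2935 2.2772; 2.2772 2.2951]
P' = Q + AᵀP(A−BK) = [15.2935 -3.7228; -3.7228 6.2951]
tr(P') = 21.5886

-0.6087 -0.5304


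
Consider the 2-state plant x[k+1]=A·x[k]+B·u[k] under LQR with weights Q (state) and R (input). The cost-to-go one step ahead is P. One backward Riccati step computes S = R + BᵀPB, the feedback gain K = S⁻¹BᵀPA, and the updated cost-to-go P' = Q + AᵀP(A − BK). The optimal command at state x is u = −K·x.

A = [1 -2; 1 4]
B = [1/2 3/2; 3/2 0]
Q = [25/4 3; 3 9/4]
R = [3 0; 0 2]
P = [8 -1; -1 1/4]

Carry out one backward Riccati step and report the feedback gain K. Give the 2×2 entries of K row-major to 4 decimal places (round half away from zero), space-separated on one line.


0.1209 0.0372 0.5023 -1.5070

BᵀP = [2.5000 -0.1250; 12.0000 -1.5000]
S = R + BᵀPB = [3 0; 0 2] + [1.0625 3.7500; 3.7500 18.0000] = [4.0625 3.7500; 3.7500 20.0000]
BᵀPA = [2.3750 -5.5000; 10.5000 -30.0000]
K = S⁻¹·BᵀPA = [0.1209 0.0372; 0.5023 -1.5070]
A−BK = [0.1860 0.2419; 0.8186 3.9442]
AᵀP(A−BK) = [0.6884 -1.2651; -1.2651 6.9953]
P' = Q + AᵀP(A−BK) = [6.9384 1.7349; 1.7349 9.2453]
tr(P') = 16.1837


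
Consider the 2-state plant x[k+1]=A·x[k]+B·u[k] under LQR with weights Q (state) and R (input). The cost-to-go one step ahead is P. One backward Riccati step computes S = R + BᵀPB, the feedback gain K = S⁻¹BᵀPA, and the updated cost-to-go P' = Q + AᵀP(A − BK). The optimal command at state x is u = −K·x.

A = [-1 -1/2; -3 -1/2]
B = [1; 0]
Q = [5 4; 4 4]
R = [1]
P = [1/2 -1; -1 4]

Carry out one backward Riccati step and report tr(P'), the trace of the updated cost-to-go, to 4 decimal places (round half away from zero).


BᵀP = [0.5000 -1.0000]
S = R + BᵀPB = [1] + [0.5000] = [1.5000]
BᵀPA = [2.5000 0.2500]
K = S⁻¹·BᵀPA = [1.6667 0.1667]
A−BK = [-2.6667 -0.6667; -3.0000 -0.5000]
AᵀP(A−BK) = [26.3333 3.8333; 3.8333 0.5833]
P' = Q + AᵀP(A−BK) = [31.3333 7.8333; 7.8333 4.5833]
tr(P') = 35.9167

35.9167


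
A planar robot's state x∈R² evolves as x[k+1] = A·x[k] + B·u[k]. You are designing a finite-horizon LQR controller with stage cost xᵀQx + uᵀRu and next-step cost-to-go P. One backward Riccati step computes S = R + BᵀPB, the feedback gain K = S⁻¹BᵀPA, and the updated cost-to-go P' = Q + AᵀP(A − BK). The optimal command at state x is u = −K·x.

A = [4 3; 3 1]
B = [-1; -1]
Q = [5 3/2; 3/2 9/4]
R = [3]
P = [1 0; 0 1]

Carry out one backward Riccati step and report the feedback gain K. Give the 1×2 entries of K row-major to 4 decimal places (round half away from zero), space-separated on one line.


BᵀP = [-1.0000 -1.0000]
S = R + BᵀPB = [3] + [2.0000] = [5.0000]
BᵀPA = [-7.0000 -4.0000]
K = S⁻¹·BᵀPA = [-1.4000 -0.8000]
A−BK = [2.6000 2.2000; 1.6000 0.2000]
AᵀP(A−BK) = [15.2000 9.4000; 9.4000 6.8000]
P' = Q + AᵀP(A−BK) = [20.2000 10.9000; 10.9000 9.0500]
tr(P') = 29.2500

-1.4000 -0.8000


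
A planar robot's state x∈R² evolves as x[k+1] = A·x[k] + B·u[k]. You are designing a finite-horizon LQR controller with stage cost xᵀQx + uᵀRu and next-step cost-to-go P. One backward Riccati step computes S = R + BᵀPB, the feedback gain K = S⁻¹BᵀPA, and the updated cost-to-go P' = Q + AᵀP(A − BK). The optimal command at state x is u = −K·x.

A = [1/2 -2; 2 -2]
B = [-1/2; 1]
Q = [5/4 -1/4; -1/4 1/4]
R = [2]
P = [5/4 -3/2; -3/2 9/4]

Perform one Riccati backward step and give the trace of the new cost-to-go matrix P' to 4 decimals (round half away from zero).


BᵀP = [-2.1250 3.0000]
S = R + BᵀPB = [2] + [4.0625] = [6.0625]
BᵀPA = [4.9375 -1.7500]
K = S⁻¹·BᵀPA = [0.8144 -0.2887]
A−BK = [0.9072 -2.1443; 1.1856 -1.7113]
AᵀP(A−BK) = [2.2912 -1.3247; -1.3247 1.4948]
P' = Q + AᵀP(A−BK) = [3.5412 -1.5747; -1.5747 1.7448]
tr(P') = 5.2861

5.2861


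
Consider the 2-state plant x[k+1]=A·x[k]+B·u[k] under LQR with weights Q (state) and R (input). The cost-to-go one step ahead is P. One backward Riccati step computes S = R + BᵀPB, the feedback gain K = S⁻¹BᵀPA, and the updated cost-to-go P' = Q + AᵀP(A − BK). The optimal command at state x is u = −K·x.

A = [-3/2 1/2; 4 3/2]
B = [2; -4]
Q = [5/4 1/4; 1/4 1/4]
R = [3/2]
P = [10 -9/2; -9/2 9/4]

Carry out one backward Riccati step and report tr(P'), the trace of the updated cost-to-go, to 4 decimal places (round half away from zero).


3.0734

BᵀP = [38.0000 -18.0000]
S = R + BᵀPB = [3/2] + [148.0000] = [149.5000]
BᵀPA = [-129.0000 -8.0000]
K = S⁻¹·BᵀPA = [-0.8629 -0.0535]
A−BK = [0.2258 0.6070; 0.5485 1.2860]
AᵀP(A−BK) = [1.1890 0.2220; 0.2220 0.3844]
P' = Q + AᵀP(A−BK) = [2.4390 0.4720; 0.4720 0.6344]
tr(P') = 3.0734


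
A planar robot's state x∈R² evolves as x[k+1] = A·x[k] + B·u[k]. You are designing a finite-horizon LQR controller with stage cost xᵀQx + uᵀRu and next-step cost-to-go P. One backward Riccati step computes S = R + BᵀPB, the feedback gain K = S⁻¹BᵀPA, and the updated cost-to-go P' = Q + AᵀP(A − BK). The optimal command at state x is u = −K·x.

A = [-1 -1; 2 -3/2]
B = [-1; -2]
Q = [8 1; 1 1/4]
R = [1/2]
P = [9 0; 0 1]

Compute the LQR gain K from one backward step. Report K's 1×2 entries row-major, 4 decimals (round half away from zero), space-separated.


BᵀP = [-9.0000 -2.0000]
S = R + BᵀPB = [1/2] + [13.0000] = [13.5000]
BᵀPA = [5.0000 12.0000]
K = S⁻¹·BᵀPA = [0.3704 0.8889]
A−BK = [-0.6296 -0.1111; 2.7407 0.2778]
AᵀP(A−BK) = [11.1481 1.5556; 1.5556 0.5833]
P' = Q + AᵀP(A−BK) = [19.1481 2.5556; 2.5556 0.8333]
tr(P') = 19.9815

0.3704 0.8889


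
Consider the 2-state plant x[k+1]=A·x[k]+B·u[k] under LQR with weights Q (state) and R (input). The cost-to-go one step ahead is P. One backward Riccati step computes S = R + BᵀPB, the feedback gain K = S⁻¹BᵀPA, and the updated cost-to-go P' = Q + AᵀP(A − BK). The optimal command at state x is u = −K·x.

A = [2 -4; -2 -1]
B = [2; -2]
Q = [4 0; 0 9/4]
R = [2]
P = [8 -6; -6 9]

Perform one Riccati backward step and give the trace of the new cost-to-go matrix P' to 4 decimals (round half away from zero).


40.2331

BᵀP = [28.0000 -30.0000]
S = R + BᵀPB = [2] + [116.0000] = [118.0000]
BᵀPA = [116.0000 -82.0000]
K = S⁻¹·BᵀPA = [0.9831 -0.6949]
A−BK = [0.0339 -2.6102; -0.0339 -2.3898]
AᵀP(A−BK) = [1.9661 -1.3898; -1.3898 32.0169]
P' = Q + AᵀP(A−BK) = [5.9661 -1.3898; -1.3898 34.2669]
tr(P') = 40.2331


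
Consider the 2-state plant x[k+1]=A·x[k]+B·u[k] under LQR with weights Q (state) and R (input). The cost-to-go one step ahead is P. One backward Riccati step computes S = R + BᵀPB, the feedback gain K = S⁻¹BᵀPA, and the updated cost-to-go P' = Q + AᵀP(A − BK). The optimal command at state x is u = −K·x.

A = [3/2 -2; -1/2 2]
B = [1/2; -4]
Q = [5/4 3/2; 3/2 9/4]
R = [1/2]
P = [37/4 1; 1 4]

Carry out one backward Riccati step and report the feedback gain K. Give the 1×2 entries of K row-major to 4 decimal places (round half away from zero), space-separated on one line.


BᵀP = [0.6250 -15.5000]
S = R + BᵀPB = [1/2] + [62.3125] = [62.8125]
BᵀPA = [8.6875 -32.2500]
K = S⁻¹·BᵀPA = [0.1383 -0.5134]
A−BK = [1.4308 -1.7433; 0.0532 -0.0537]
AᵀP(A−BK) = [19.1109 -23.2896; -23.2896 28.4418]
P' = Q + AᵀP(A−BK) = [20.3609 -21.7896; -21.7896 30.6918]
tr(P') = 51.0527

0.1383 -0.5134


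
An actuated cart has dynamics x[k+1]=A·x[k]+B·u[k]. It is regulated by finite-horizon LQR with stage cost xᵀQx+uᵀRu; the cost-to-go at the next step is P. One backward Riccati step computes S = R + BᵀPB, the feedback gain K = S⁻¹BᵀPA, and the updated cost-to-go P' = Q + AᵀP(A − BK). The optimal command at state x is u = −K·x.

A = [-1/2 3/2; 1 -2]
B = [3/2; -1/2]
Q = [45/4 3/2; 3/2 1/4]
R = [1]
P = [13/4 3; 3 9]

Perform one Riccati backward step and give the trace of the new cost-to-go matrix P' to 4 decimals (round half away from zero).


38.9278

BᵀP = [3.3750 0.0000]
S = R + BᵀPB = [1] + [5.0625] = [6.0625]
BᵀPA = [-1.6875 5.0625]
K = S⁻¹·BᵀPA = [-0.2784 0.8351]
A−BK = [-0.0825 0.2474; 0.8608 -1.5825]
AᵀP(A−BK) = [6.3428 -11.5284; -11.5284 21.0851]
P' = Q + AᵀP(A−BK) = [17.5928 -10.0284; -10.0284 21.3351]
tr(P') = 38.9278


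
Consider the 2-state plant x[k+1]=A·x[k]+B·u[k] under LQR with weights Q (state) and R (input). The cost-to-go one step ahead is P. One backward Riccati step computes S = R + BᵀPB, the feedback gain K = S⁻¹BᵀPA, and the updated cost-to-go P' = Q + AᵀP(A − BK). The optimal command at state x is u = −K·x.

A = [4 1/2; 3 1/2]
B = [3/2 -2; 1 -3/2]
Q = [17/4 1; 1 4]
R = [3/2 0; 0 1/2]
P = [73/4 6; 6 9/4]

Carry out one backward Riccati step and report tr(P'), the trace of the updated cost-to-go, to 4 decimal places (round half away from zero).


9.9735

BᵀP = [33.3750 11.2500; -45.5000 -15.3750]
S = R + BᵀPB = [3/2 0; 0 1/2] + [61.3125 -83.6250; -83.6250 114.0625] = [62.8125 -83.6250; -83.6250 114.5625]
BᵀPA = [167.2500 22.3125; -228.1250 -30.4375]
K = S⁻¹·BᵀPA = [0.4123 0.0534; -1.6903 -0.2267]
A−BK = [0.0009 -0.0335; 0.0522 0.1065]
AᵀP(A−BK) = [1.6903 0.2267; 0.2267 0.0332]
P' = Q + AᵀP(A−BK) = [5.9403 1.2267; 1.2267 4.0332]
tr(P') = 9.9735


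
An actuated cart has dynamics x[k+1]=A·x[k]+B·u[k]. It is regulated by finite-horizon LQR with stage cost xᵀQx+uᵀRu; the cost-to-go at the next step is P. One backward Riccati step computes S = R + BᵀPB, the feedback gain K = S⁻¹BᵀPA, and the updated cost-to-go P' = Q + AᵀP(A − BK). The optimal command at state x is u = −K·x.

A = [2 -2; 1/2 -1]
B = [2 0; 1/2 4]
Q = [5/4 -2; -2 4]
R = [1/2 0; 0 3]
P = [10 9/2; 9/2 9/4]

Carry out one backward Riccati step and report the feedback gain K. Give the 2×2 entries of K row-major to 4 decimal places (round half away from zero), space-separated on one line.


BᵀP = [22.2500 10.1250; 18.0000 9.0000]
S = R + BᵀPB = [1/2 0; 0 3] + [49.5625 40.5000; 40.5000 36.0000] = [50.0625 40.5000; 40.5000 39.0000]
BᵀPA = [49.5625 -54.6250; 40.5000 -45.0000]
K = S⁻¹·BᵀPA = [0.9375 -0.9862; 0.0649 -0.1297]
A−BK = [0.1249 -0.0276; -0.2282 0.0120]
AᵀP(A−BK) = [0.4688 -0.4931; -0.4931 0.5417]
P' = Q + AᵀP(A−BK) = [1.7188 -2.4931; -2.4931 4.5417]
tr(P') = 6.2605

0.9375 -0.9862 0.0649 -0.1297


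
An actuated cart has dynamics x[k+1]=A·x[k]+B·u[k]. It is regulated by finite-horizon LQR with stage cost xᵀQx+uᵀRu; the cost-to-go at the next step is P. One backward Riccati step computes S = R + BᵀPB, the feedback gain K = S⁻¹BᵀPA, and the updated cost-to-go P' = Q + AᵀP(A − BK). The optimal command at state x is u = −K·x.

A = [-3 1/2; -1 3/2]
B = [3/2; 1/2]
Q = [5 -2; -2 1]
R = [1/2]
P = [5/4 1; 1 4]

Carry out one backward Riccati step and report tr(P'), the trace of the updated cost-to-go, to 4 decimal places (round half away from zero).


BᵀP = [2.3750 3.5000]
S = R + BᵀPB = [1/2] + [5.3125] = [5.8125]
BᵀPA = [-10.6250 6.4375]
K = S⁻¹·BᵀPA = [-1.8280 1.1075]
A−BK = [-0.2581 -1.1613; -0.0860 0.9462]
AᵀP(A−BK) = [1.8280 -1.1075; -1.1075 3.6828]
P' = Q + AᵀP(A−BK) = [6.8280 -3.1075; -3.1075 4.6828]
tr(P') = 11.5108

11.5108


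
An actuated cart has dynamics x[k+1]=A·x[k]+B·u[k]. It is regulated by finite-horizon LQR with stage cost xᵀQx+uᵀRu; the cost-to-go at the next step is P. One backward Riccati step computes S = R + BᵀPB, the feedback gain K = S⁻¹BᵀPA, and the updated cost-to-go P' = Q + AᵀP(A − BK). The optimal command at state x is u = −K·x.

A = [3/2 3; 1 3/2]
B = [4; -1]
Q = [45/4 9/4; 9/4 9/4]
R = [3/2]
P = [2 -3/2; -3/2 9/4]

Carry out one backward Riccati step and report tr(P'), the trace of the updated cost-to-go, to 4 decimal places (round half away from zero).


BᵀP = [9.5000 -8.2500]
S = R + BᵀPB = [3/2] + [46.2500] = [47.7500]
BᵀPA = [6.0000 16.1250]
K = S⁻¹·BᵀPA = [0.1257 0.3377]
A−BK = [0.9974 1.6492; 1.1257 1.8377]
AᵀP(A−BK) = [1.4961 2.4738; 2.4738 4.1171]
P' = Q + AᵀP(A−BK) = [12.7461 4.7238; 4.7238 6.3671]
tr(P') = 19.1132

19.1132


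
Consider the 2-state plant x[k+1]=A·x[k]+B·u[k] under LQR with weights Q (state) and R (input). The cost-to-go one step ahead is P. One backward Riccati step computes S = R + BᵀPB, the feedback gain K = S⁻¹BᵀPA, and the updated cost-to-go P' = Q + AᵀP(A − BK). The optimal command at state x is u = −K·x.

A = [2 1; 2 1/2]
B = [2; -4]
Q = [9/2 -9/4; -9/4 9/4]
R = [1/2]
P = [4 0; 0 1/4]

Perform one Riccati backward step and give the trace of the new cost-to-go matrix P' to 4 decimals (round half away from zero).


BᵀP = [8.0000 -1.0000]
S = R + BᵀPB = [1/2] + [20.0000] = [20.5000]
BᵀPA = [14.0000 7.5000]
K = S⁻¹·BᵀPA = [0.6829 0.3659]
A−BK = [0.6341 0.2683; 4.7317 1.9634]
AᵀP(A−BK) = [7.4390 3.1280; 3.1280 1.3186]
P' = Q + AᵀP(A−BK) = [11.9390 0.8780; 0.8780 3.5686]
tr(P') = 15.5076

15.5076


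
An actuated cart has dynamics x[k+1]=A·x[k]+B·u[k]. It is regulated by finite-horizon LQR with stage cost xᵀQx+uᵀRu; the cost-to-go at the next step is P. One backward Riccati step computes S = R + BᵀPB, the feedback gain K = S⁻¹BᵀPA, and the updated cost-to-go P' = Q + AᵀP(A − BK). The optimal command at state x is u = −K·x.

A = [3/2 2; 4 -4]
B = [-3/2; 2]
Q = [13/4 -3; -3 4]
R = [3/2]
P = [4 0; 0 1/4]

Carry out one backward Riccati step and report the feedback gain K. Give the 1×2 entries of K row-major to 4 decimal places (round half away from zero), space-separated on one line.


-0.6087 -1.2174

BᵀP = [-6.0000 0.5000]
S = R + BᵀPB = [3/2] + [10.0000] = [11.5000]
BᵀPA = [-7.0000 -14.0000]
K = S⁻¹·BᵀPA = [-0.6087 -1.2174]
A−BK = [0.5870 0.1739; 5.2174 -1.5652]
AᵀP(A−BK) = [8.7391 -0.5217; -0.5217 2.9565]
P' = Q + AᵀP(A−BK) = [11.9891 -3.5217; -3.5217 6.9565]
tr(P') = 18.9457


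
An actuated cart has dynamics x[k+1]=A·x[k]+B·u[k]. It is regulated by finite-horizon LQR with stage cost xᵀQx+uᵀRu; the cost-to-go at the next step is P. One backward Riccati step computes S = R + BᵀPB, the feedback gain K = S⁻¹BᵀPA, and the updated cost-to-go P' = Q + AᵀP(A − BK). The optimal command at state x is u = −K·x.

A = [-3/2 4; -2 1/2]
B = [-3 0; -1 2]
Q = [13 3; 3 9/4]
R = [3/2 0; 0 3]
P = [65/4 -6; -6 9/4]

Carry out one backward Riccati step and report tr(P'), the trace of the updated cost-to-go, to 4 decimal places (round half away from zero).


18.4805

BᵀP = [-42.7500 15.7500; -12.0000 4.5000]
S = R + BᵀPB = [3/2 0; 0 3] + [112.5000 31.5000; 31.5000 9.0000] = [114.0000 31.5000; 31.5000 12.0000]
BᵀPA = [32.6250 -163.1250; 9.0000 -45.7500]
K = S⁻¹·BᵀPA = [0.2874 -1.3743; -0.0045 -0.2051]
A−BK = [-0.6377 -0.1228; -1.7036 -0.4641]
AᵀP(A−BK) = [0.2257 -0.5692; -0.5692 3.0049]
P' = Q + AᵀP(A−BK) = [13.2257 2.4308; 2.4308 5.2549]
tr(P') = 18.4805


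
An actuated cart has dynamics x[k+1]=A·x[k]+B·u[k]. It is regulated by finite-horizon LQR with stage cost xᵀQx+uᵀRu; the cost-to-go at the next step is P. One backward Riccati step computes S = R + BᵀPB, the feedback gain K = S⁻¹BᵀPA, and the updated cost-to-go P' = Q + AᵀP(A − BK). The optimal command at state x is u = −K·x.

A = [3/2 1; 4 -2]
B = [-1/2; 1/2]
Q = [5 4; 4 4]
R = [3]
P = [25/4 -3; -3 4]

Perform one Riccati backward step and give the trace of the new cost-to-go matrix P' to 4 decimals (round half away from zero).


59.1150

BᵀP = [-4.6250 3.5000]
S = R + BᵀPB = [3] + [4.0625] = [7.0625]
BᵀPA = [7.0625 -11.6250]
K = S⁻¹·BᵀPA = [1.0000 -1.6460]
A−BK = [2.0000 0.1770; 3.5000 -1.1770]
AᵀP(A−BK) = [35.0000 -14.0000; -14.0000 15.1150]
P' = Q + AᵀP(A−BK) = [40.0000 -10.0000; -10.0000 19.1150]
tr(P') = 59.1150


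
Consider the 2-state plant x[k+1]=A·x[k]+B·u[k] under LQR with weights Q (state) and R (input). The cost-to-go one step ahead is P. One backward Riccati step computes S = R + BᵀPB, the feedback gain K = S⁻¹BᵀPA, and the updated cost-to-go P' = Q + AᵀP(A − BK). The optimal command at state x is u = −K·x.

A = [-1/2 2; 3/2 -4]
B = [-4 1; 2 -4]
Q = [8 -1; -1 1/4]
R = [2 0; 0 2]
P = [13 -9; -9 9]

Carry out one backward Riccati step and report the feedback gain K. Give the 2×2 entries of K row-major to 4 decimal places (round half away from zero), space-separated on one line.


0.0584 -0.3289 -0.3260 0.7962

BᵀP = [-70.0000 54.0000; 49.0000 -45.0000]
S = R + BᵀPB = [2 0; 0 2] + [388.0000 -286.0000; -286.0000 229.0000] = [390.0000 -286.0000; -286.0000 231.0000]
BᵀPA = [116.0000 -356.0000; -92.0000 278.0000]
K = S⁻¹·BᵀPA = [0.0584 -0.3289; -0.3260 0.7962]
A−BK = [0.0594 -0.1119; 0.0792 -0.1572]
AᵀP(A−BK) = [0.2370 -0.5922; -0.5922 1.5529]
P' = Q + AᵀP(A−BK) = [8.2370 -1.5922; -1.5922 1.8029]
tr(P') = 10.0400


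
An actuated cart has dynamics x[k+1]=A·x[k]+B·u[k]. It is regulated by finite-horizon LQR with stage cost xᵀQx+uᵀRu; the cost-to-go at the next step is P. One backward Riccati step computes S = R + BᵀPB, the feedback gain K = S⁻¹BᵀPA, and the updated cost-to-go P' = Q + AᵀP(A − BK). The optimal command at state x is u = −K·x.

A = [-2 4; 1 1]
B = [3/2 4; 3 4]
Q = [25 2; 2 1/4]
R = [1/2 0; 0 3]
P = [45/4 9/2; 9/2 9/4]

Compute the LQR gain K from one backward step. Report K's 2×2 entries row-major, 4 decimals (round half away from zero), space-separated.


BᵀP = [30.3750 13.5000; 63.0000 27.0000]
S = R + BᵀPB = [1/2 0; 0 3] + [86.0625 175.5000; 175.5000 360.0000] = [86.5625 175.5000; 175.5000 363.0000]
BᵀPA = [-47.2500 135.0000; -99.0000 279.0000]
K = S⁻¹·BᵀPA = [0.3582 0.0651; -0.4459 0.7371]
A−BK = [-0.7537 0.9539; 1.7091 -2.1438]
AᵀP(A−BK) = [2.0302 -2.6991; -2.6991 3.8047]
P' = Q + AᵀP(A−BK) = [27.0302 -0.6991; -0.6991 4.0547]
tr(P') = 31.0849

0.3582 0.0651 -0.4459 0.7371


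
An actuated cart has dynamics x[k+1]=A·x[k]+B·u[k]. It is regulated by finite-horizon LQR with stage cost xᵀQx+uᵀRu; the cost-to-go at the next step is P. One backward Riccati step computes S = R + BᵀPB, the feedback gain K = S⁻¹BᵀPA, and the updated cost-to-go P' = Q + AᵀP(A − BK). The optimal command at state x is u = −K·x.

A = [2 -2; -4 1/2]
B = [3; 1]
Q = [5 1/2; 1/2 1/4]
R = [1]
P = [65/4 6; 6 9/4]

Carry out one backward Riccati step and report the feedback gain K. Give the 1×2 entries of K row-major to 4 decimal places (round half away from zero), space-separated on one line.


BᵀP = [54.7500 20.2500]
S = R + BᵀPB = [1] + [184.5000] = [185.5000]
BᵀPA = [28.5000 -99.3750]
K = S⁻¹·BᵀPA = [0.1536 -0.5357]
A−BK = [1.5391 -0.3929; -4.1536 1.0357]
AᵀP(A−BK) = [0.6213 -0.2321; -0.2321 0.3259]
P' = Q + AᵀP(A−BK) = [5.6213 0.2679; 0.2679 0.5759]
tr(P') = 6.1972

0.1536 -0.5357


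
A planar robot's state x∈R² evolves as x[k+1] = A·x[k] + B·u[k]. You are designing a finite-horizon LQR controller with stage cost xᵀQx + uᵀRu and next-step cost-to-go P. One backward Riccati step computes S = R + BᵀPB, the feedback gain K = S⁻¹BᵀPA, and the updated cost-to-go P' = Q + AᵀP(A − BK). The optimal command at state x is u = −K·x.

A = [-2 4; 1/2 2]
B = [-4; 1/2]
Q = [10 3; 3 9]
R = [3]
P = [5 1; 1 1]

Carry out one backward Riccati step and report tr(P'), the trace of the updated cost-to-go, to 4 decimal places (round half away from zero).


BᵀP = [-19.5000 -3.5000]
S = R + BᵀPB = [3] + [76.2500] = [79.2500]
BᵀPA = [37.2500 -85.0000]
K = S⁻¹·BᵀPA = [0.4700 -1.0726]
A−BK = [-0.1199 -0.2902; 0.2650 2.5363]
AᵀP(A−BK) = [0.7413 -1.0473; -1.0473 8.8328]
P' = Q + AᵀP(A−BK) = [10.7413 1.9527; 1.9527 17.8328]
tr(P') = 28.5741

28.5741


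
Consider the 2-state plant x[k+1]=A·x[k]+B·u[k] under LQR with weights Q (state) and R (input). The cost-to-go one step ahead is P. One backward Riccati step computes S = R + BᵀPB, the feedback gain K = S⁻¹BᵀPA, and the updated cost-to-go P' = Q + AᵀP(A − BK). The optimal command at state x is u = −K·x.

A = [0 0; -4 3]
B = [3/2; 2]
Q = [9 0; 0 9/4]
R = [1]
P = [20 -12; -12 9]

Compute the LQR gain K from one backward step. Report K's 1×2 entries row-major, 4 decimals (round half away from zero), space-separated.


0.0000 0.0000

BᵀP = [6.0000 0.0000]
S = R + BᵀPB = [1] + [9.0000] = [10.0000]
BᵀPA = [0.0000 0.0000]
K = S⁻¹·BᵀPA = [0.0000 0.0000]
A−BK = [0.0000 0.0000; -4.0000 3.0000]
AᵀP(A−BK) = [144.0000 -108.0000; -108.0000 81.0000]
P' = Q + AᵀP(A−BK) = [153.0000 -108.0000; -108.0000 83.2500]
tr(P') = 236.2500


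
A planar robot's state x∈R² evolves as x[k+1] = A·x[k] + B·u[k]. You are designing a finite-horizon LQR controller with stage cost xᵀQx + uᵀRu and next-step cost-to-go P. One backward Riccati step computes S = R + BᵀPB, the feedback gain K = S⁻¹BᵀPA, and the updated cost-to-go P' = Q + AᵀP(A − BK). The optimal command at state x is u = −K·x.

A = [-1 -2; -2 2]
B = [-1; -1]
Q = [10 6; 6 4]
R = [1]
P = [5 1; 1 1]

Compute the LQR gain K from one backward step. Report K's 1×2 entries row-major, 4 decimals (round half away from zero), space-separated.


1.1111 0.8889

BᵀP = [-6.0000 -2.0000]
S = R + BᵀPB = [1] + [8.0000] = [9.0000]
BᵀPA = [10.0000 8.0000]
K = S⁻¹·BᵀPA = [1.1111 0.8889]
A−BK = [0.1111 -1.1111; -0.8889 2.8889]
AᵀP(A−BK) = [1.8889 -0.8889; -0.8889 8.8889]
P' = Q + AᵀP(A−BK) = [11.8889 5.1111; 5.1111 12.8889]
tr(P') = 24.7778
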